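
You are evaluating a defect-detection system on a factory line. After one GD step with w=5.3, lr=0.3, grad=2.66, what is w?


w_new = w - α·∇
= 5.3 - 0.3·2.66
= 5.3 - 0.798
= 4.502

4.502


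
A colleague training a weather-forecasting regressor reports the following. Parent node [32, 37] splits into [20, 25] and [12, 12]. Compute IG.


Parent = [32, 37], H_parent = 0.9962
H_left = 0.9911 (n=45), H_right = 1 (n=24)
H_children = (45/69)·0.9911 + (24/69)·1 = 0.9942
IG = 0.9962 - 0.9942 = 0.002

0.002


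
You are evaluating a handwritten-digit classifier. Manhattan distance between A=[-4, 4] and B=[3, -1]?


d = |-4-3| + |4+ 1|
  = 7 + 5
  = 12

12


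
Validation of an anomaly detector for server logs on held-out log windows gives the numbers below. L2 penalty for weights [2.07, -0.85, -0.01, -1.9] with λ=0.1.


‖w‖₂² = (2.07)² + (-0.85)² + (-0.01)² + (-1.9)²
     = 4.2849 + 0.7225 + 0.0001 + 3.61
     = 8.6175
λ·‖w‖₂² = 0.1·8.6175 = 0.86175

0.86175


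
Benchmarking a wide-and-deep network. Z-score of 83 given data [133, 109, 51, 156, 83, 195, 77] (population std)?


μ = 114.8571, σ = 46.2985
z = (83 - 114.8571)/46.2985 = -0.6881

-0.6881


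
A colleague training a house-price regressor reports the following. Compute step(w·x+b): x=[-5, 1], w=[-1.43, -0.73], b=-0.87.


z = (-5)·(-1.43) + (1)·(-0.73) - 0.87
  = 5.55
step(z) = 1 (z≥0)

1


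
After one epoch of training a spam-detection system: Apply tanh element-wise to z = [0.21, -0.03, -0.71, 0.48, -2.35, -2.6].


tanh(0.21) = 0.207
tanh(-0.03) = -0.03
tanh(-0.71) = -0.6107
tanh(0.48) = 0.4462
tanh(-2.35) = -0.982
tanh(-2.6) = -0.989
result = [0.207, -0.03, -0.6107, 0.4462, -0.982, -0.989]

[0.207, -0.03, -0.6107, 0.4462, -0.982, -0.989]


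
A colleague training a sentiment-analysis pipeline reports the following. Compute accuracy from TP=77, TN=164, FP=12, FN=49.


Accuracy = (TP+TN)/(TP+TN+FP+FN)
= (77+164)/(302)
= 241/302 = 79.8%

79.8%


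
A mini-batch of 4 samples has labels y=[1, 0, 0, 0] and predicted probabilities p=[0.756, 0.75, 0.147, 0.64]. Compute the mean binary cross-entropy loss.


L[0] = -ln(0.756) = 0.2797
L[1] = -ln(1-0.75) = -ln(0.25) = 1.3863
L[2] = -ln(1-0.147) = -ln(0.853) = 0.159
L[3] = -ln(1-0.64) = -ln(0.36) = 1.0217
mean = (0.2797 + 1.3863 + 0.159 + 1.0217)/4 = 0.7117

0.7117


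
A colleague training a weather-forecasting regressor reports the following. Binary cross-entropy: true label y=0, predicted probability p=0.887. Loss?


BCE = -[y·ln(p) + (1-y)·ln(1-p)]
= -0 - 1·ln(1-0.887)
= -ln(0.113) = 2.1804

2.1804


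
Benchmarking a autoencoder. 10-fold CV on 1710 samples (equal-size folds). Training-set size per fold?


Fold size = 1710/10 = 171
Training per fold = 1710 - 171 = 1539

1539


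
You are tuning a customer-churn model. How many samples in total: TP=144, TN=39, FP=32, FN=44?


Total = TP + TN + FP + FN
= 144 + 39 + 32 + 44
= 259
(Predicted positive: 176, predicted negative: 83)

259


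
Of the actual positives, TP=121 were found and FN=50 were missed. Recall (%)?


Recall = TP/(TP+FN)
= 121/(121+50)
= 121/171 = 70.76%

70.76%


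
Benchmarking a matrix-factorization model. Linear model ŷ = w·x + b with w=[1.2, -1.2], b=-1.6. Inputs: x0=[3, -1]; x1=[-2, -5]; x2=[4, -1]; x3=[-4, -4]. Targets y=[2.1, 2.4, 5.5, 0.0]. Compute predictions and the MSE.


ŷ0 = (1.2)·(3) + (-1.2)·(-1) - 1.6 = 3.2
ŷ1 = (1.2)·(-2) + (-1.2)·(-5) - 1.6 = 2.0
ŷ2 = (1.2)·(4) + (-1.2)·(-1) - 1.6 = 4.4
ŷ3 = (1.2)·(-4) + (-1.2)·(-4) - 1.6 = -1.6
errors² = [1.21, 0.16, 1.21, 2.56]
MSE = 5.1400/4 = 1.285

1.285


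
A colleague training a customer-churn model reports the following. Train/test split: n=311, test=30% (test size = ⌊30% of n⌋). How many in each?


Test = ⌊311·30/100⌋ = 93
Train = 311 - 93 = 218

Train: 218, Test: 93


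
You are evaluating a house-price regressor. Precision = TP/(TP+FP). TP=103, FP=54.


Precision = TP/(TP+FP)
= 103/(103+54)
= 103/157 = 65.61%

65.61%


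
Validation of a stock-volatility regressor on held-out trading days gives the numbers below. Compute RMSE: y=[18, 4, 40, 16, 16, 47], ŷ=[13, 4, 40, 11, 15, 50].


MSE = 60/6 = 10
RMSE = √(60/6) = 3.1623

3.1623


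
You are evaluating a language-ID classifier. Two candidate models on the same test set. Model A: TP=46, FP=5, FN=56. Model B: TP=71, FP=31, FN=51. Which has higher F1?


Model A: P=46/51=0.902, R=46/102=0.451, F1=2PR/(P+R)=2TP/(2TP+FP+FN)=92/153=0.6013
Model B: P=71/102=0.6961, R=71/122=0.582, F1=2PR/(P+R)=2TP/(2TP+FP+FN)=142/224=0.6339
0.6013 < 0.6339 → Model B

Model B


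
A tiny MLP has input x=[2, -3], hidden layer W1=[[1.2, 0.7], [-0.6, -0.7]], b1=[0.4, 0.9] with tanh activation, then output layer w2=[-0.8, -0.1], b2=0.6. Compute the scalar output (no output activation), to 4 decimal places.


z1[0] = (1.2)·(2) + (0.7)·(-3) + 0.4 = 0.7
z1[1] = (-0.6)·(2) + (-0.7)·(-3) + 0.9 = 1.8
h = tanh(z1) = [0.6044, 0.9468]
output = (-0.8)·(0.6044) + (-0.1)·(0.9468) + 0.6 = 0.0218

0.0218


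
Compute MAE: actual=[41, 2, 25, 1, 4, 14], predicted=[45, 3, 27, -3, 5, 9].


Absolute errors: |41-45|=4, |2-3|=1, |25-27|=2, |1+ 3|=4, |4-5|=1, |14-9|=5
Sum = 17
MAE = 17/6 = 17/6

17/6


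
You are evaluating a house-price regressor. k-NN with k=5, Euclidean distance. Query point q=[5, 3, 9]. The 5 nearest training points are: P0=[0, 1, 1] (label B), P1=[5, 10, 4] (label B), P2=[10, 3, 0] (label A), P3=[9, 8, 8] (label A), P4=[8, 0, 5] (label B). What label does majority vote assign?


d(q,P0) = 9.6437  (label B)
d(q,P1) = 8.6023  (label B)
d(q,P2) = 10.2956  (label A)
d(q,P3) = 6.4807  (label A)
d(q,P4) = 5.831  (label B)
Votes: A=2, B=3
Majority → B

B


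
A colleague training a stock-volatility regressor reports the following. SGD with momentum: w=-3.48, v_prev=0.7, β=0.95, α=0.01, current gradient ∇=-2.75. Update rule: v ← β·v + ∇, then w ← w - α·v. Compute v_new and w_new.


v_new = 0.95·0.7 - 2.75 = 0.665 - 2.75 = -2.085
w_new = -3.48 - 0.01·-2.085 = -3.48 + 0.02085 = -3.45915

v_new=-2.085, w_new=-3.45915


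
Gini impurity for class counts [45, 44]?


Probabilities: [45/89, 44/89] ≈ [0.5056, 0.4944]
Σpᵢ² = (2025 + 1936)/89² = 3961/7921
Gini = 1 - Σpᵢ² = 1 - 3961/7921 = 0.4999

0.4999


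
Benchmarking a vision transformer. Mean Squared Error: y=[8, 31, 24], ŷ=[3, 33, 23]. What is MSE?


Squared errors: (8-3)²=25, (31-33)²=4, (24-23)²=1
Sum = 30
MSE = 30/3 = 10

10


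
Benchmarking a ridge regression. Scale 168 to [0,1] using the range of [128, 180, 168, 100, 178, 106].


min=100, max=180
(168-100)/(180-100) = 68/80 = 0.85

0.85


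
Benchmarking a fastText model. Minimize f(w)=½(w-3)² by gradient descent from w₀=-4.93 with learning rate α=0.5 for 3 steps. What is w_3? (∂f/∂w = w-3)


step 1: grad = -4.93-3 = -7.93; w = -4.93 - 0.5·(-7.93) = -0.965
step 2: grad = -0.965-3 = -3.965; w = -0.965 - 0.5·(-3.965) = 1.0175
step 3: grad = 1.0175-3 = -1.9825; w = 1.0175 - 0.5·(-1.9825) = 2.00875

2.00875


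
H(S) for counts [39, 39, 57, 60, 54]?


Probabilities: [39/249, 39/249, 57/249, 60/249, 54/249] ≈ [0.1566, 0.1566, 0.2289, 0.241, 0.2169]
H = -((39/249)·log₂(39/249) + (39/249)·log₂(39/249) + (57/249)·log₂(57/249) + (60/249)·log₂(60/249) + (54/249)·log₂(54/249))
  = 2.2977 bits

2.2977 bits


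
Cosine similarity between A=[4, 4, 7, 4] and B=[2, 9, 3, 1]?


A·B = 4·2 + 4·9 + 7·3 + 4·1 = 69
‖A‖ = √97 = 9.8489, ‖B‖ = √95 = 9.7468
cos = 69/(√97·√95) = 69/√9215 = 0.7188

0.7188


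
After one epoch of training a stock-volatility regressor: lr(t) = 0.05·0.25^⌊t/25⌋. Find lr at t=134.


n_drops = ⌊134/25⌋ = 5
lr = 0.05·0.25^5 = 0.05·0.0009765625 = 0.000048828125

0.000048828125


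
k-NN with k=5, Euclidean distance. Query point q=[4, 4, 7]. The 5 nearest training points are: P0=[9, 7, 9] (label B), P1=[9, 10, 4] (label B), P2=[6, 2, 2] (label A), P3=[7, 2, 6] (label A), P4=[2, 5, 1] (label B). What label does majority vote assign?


d(q,P0) = 6.1644  (label B)
d(q,P1) = 8.3666  (label B)
d(q,P2) = 5.7446  (label A)
d(q,P3) = 3.7417  (label A)
d(q,P4) = 6.4031  (label B)
Votes: A=2, B=3
Majority → B

B


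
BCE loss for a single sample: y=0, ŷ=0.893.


BCE = -[y·ln(p) + (1-y)·ln(1-p)]
= -0 - 1·ln(1-0.893)
= -ln(0.107) = 2.2349

2.2349


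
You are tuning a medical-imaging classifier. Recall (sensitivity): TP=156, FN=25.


Recall = TP/(TP+FN)
= 156/(156+25)
= 156/181 = 86.19%

86.19%


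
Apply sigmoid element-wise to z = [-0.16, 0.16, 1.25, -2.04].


σ(-0.16) = 1/(1+e^0.16) = 0.4601
σ(0.16) = 1/(1+e^-0.16) = 0.5399
σ(1.25) = 1/(1+e^-1.25) = 0.7773
σ(-2.04) = 1/(1+e^2.04) = 0.1151
result = [0.4601, 0.5399, 0.7773, 0.1151]

[0.4601, 0.5399, 0.7773, 0.1151]


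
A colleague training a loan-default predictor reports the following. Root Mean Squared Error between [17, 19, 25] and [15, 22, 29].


MSE = 29/3 = 9.6667
RMSE = √(29/3) = 3.1091

3.1091


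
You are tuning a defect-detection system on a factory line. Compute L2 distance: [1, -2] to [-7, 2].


d = √((1+ 7)² + (-2-2)²)
  = √(64 + 16)
  = √80 = 8.9443

8.9443


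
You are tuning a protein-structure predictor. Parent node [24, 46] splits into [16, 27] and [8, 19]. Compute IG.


Parent = [24, 46], H_parent = 0.9275
H_left = 0.9523 (n=43), H_right = 0.8767 (n=27)
H_children = (43/70)·0.9523 + (27/70)·0.8767 = 0.9231
IG = 0.9275 - 0.9231 = 0.0044

0.0044


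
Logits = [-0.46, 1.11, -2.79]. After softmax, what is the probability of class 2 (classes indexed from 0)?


Exponentials: e^-0.46=0.6313, e^1.11=3.0344, e^-2.79=0.0614
Sum = 3.7271
Softmax = [0.1694, 0.8141, 0.0165]
p[2] = 0.0614/3.7271 = 0.0165

0.0165


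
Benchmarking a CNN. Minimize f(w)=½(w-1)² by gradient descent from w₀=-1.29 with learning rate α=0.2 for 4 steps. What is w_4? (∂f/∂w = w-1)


step 1: grad = -1.29-1 = -2.29; w = -1.29 - 0.2·(-2.29) = -0.832
step 2: grad = -0.832-1 = -1.832; w = -0.832 - 0.2·(-1.832) = -0.4656
step 3: grad = -0.4656-1 = -1.4656; w = -0.4656 - 0.2·(-1.4656) = -0.17248
step 4: grad = -0.17248-1 = -1.17248; w = -0.17248 - 0.2·(-1.17248) = 0.062016

0.062016


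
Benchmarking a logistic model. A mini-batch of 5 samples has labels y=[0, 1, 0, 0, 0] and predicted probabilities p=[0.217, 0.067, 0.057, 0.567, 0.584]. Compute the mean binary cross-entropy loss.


L[0] = -ln(1-0.217) = -ln(0.783) = 0.2446
L[1] = -ln(0.067) = 2.7031
L[2] = -ln(1-0.057) = -ln(0.943) = 0.0587
L[3] = -ln(1-0.567) = -ln(0.433) = 0.837
L[4] = -ln(1-0.584) = -ln(0.416) = 0.8771
mean = (0.2446 + 2.7031 + 0.0587 + 0.837 + 0.8771)/5 = 0.9441

0.9441


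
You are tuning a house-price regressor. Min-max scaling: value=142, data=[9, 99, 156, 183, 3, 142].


min=3, max=183
(142-3)/(183-3) = 139/180 = 0.7722

0.7722


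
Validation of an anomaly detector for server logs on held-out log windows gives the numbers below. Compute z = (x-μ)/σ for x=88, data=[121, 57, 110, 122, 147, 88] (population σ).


μ = 107.5, σ = 28.5467
z = (88 - 107.5)/28.5467 = -0.6831

-0.6831


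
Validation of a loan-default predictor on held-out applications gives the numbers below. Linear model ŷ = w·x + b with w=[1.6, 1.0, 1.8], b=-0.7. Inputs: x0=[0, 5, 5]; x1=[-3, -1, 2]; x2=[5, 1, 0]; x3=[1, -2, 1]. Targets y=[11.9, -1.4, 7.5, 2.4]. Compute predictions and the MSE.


ŷ0 = (1.6)·(0) + (1.0)·(5) + (1.8)·(5) - 0.7 = 13.3
ŷ1 = (1.6)·(-3) + (1.0)·(-1) + (1.8)·(2) - 0.7 = -2.9
ŷ2 = (1.6)·(5) + (1.0)·(1) + (1.8)·(0) - 0.7 = 8.3
ŷ3 = (1.6)·(1) + (1.0)·(-2) + (1.8)·(1) - 0.7 = 0.7
errors² = [1.96, 2.25, 0.64, 2.89]
MSE = 7.7400/4 = 1.935

1.935


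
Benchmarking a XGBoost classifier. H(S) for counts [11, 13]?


Probabilities: [11/24, 13/24] ≈ [0.4583, 0.5417]
H = -((11/24)·log₂(11/24) + (13/24)·log₂(13/24))
  = 0.995 bits

0.995 bits


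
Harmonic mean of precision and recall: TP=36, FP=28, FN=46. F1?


Precision = 36/64 = 0.5625
Recall = 36/82 = 0.439
F1 = 2·P·R/(P+R) = 2·TP/(2·TP+FP+FN) = 72/(72+28+46) = 72/146 = 0.4932

0.4932


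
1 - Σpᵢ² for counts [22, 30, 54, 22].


Probabilities: [22/128, 30/128, 54/128, 22/128] ≈ [0.1719, 0.2344, 0.4219, 0.1719]
Σpᵢ² = (484 + 900 + 2916 + 484)/128² = 4784/16384
Gini = 1 - Σpᵢ² = 1 - 4784/16384 = 0.708

0.708


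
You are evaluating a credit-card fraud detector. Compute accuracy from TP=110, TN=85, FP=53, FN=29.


Accuracy = (TP+TN)/(TP+TN+FP+FN)
= (110+85)/(277)
= 195/277 = 70.4%

70.4%


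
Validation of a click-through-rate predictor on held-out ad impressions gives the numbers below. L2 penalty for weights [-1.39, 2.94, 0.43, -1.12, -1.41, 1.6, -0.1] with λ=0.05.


‖w‖₂² = (-1.39)² + (2.94)² + (0.43)² + (-1.12)² + (-1.41)² + (1.6)² + (-0.1)²
     = 1.9321 + 8.6436 + 0.1849 + 1.2544 + 1.9881 + 2.56 + 0.01
     = 16.5731
λ·‖w‖₂² = 0.05·16.5731 = 0.828655

0.828655


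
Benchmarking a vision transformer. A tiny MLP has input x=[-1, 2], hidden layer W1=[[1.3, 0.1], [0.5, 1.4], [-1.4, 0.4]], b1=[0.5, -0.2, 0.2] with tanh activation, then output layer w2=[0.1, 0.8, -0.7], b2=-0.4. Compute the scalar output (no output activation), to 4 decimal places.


z1[0] = (1.3)·(-1) + (0.1)·(2) + 0.5 = -0.6
z1[1] = (0.5)·(-1) + (1.4)·(2) - 0.2 = 2.1
z1[2] = (-1.4)·(-1) + (0.4)·(2) + 0.2 = 2.4
h = tanh(z1) = [-0.537, 0.9705, 0.9837]
output = (0.1)·(-0.537) + (0.8)·(0.9705) + (-0.7)·(0.9837) - 0.4 = -0.3659

-0.3659


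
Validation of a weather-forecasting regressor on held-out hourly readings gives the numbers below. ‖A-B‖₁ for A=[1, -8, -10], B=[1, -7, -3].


d = |1-1| + |-8+ 7| + |-10+ 3|
  = 0 + 1 + 7
  = 8

8


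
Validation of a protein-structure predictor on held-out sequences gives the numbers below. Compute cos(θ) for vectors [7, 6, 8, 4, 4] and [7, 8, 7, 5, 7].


A·B = 7·7 + 6·8 + 8·7 + 4·5 + 4·7 = 201
‖A‖ = √181 = 13.4536, ‖B‖ = √236 = 15.3623
cos = 201/(√181·√236) = 201/√42716 = 0.9725

0.9725


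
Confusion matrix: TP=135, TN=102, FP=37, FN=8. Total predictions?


Total = TP + TN + FP + FN
= 135 + 102 + 37 + 8
= 282
(Predicted positive: 172, predicted negative: 110)

282


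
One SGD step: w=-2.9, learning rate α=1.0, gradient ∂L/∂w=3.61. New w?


w_new = w - α·∇
= -2.9 - 1.0·3.61
= -2.9 - 3.61
= -6.51

-6.51


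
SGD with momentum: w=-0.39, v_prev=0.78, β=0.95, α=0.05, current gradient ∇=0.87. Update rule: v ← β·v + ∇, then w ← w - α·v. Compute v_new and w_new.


v_new = 0.95·0.78 + 0.87 = 0.741 + 0.87 = 1.611
w_new = -0.39 - 0.05·1.611 = -0.39 - 0.08055 = -0.47055

v_new=1.611, w_new=-0.47055


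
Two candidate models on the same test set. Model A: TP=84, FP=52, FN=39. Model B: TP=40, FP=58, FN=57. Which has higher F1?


Model A: P=84/136=0.6176, R=84/123=0.6829, F1=2PR/(P+R)=2TP/(2TP+FP+FN)=168/259=0.6486
Model B: P=40/98=0.4082, R=40/97=0.4124, F1=2PR/(P+R)=2TP/(2TP+FP+FN)=80/195=0.4103
0.6486 > 0.4103 → Model A

Model A


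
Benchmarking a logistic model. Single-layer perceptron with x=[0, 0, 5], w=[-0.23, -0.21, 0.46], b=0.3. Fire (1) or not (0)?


z = (0)·(-0.23) + (0)·(-0.21) + (5)·(0.46) + 0.3
  = 2.6
step(z) = 1 (z≥0)

1


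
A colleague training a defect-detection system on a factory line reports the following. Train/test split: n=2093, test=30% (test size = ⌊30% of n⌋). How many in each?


Test = ⌊2093·30/100⌋ = 627
Train = 2093 - 627 = 1466

Train: 1466, Test: 627


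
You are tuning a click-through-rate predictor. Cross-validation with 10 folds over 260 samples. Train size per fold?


Fold size = 260/10 = 26
Training per fold = 260 - 26 = 234

234


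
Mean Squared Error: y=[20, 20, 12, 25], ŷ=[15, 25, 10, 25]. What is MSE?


Squared errors: (20-15)²=25, (20-25)²=25, (12-10)²=4, (25-25)²=0
Sum = 54
MSE = 54/4 = 27/2

27/2


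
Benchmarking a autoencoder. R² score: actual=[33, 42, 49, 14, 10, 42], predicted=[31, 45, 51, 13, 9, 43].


ȳ = 31.6667
SS_res = Σ(y-ŷ)² = 20
SS_tot = Σ(y-ȳ)² = 1297.33
R² = 1 - SS_res/SS_tot = 1 - 0.0154 = 0.9846

0.9846


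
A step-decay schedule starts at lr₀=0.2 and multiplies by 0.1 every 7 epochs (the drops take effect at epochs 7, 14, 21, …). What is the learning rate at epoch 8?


n_drops = ⌊8/7⌋ = 1
lr = 0.2·0.1^1 = 0.2·0.1 = 0.02

0.02


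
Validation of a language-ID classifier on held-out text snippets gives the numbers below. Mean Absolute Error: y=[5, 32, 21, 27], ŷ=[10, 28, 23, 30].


Absolute errors: |5-10|=5, |32-28|=4, |21-23|=2, |27-30|=3
Sum = 14
MAE = 14/4 = 7/2

7/2


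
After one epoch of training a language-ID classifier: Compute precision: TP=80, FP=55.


Precision = TP/(TP+FP)
= 80/(80+55)
= 80/135 = 59.26%

59.26%


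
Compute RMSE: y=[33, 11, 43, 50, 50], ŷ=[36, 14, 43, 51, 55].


MSE = 44/5 = 8.8
RMSE = √(44/5) = 2.9665

2.9665


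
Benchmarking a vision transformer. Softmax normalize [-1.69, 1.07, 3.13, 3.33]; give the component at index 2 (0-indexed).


Exponentials: e^-1.69=0.1845, e^1.07=2.9154, e^3.13=22.874, e^3.33=27.9383
Sum = 53.9122
Softmax = [0.0034, 0.0541, 0.4243, 0.5182]
p[2] = 22.874/53.9122 = 0.4243

0.4243


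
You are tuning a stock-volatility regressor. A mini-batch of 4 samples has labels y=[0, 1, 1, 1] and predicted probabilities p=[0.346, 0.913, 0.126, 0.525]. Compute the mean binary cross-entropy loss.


L[0] = -ln(1-0.346) = -ln(0.654) = 0.4246
L[1] = -ln(0.913) = 0.091
L[2] = -ln(0.126) = 2.0715
L[3] = -ln(0.525) = 0.6444
mean = (0.4246 + 0.091 + 2.0715 + 0.6444)/4 = 0.8079

0.8079


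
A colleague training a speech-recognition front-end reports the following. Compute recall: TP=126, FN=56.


Recall = TP/(TP+FN)
= 126/(126+56)
= 126/182 = 69.23%

69.23%


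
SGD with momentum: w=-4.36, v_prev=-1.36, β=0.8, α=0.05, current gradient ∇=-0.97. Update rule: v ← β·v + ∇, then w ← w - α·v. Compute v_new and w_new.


v_new = 0.8·-1.36 - 0.97 = -1.088 - 0.97 = -2.058
w_new = -4.36 - 0.05·-2.058 = -4.36 + 0.1029 = -4.2571

v_new=-2.058, w_new=-4.2571


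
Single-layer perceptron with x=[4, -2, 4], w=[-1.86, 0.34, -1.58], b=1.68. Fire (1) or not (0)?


z = (4)·(-1.86) + (-2)·(0.34) + (4)·(-1.58) + 1.68
  = -12.76
step(z) = 0 (z<0)

0


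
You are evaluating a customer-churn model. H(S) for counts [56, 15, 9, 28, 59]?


Probabilities: [56/167, 15/167, 9/167, 28/167, 59/167] ≈ [0.3353, 0.0898, 0.0539, 0.1677, 0.3533]
H = -((56/167)·log₂(56/167) + (15/167)·log₂(15/167) + (9/167)·log₂(9/167) + (28/167)·log₂(28/167) + (59/167)·log₂(59/167))
  = 2.0303 bits

2.0303 bits


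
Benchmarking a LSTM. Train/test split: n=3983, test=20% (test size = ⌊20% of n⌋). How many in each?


Test = ⌊3983·20/100⌋ = 796
Train = 3983 - 796 = 3187

Train: 3187, Test: 796


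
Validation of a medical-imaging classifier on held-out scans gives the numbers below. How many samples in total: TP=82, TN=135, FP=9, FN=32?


Total = TP + TN + FP + FN
= 82 + 135 + 9 + 32
= 258
(Predicted positive: 91, predicted negative: 167)

258


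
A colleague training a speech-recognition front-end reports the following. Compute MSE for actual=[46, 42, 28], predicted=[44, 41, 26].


Squared errors: (46-44)²=4, (42-41)²=1, (28-26)²=4
Sum = 9
MSE = 9/3 = 3

3


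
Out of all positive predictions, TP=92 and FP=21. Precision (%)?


Precision = TP/(TP+FP)
= 92/(92+21)
= 92/113 = 81.42%

81.42%


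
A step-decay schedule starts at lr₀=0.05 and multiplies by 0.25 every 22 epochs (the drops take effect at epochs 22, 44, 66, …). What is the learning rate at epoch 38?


n_drops = ⌊38/22⌋ = 1
lr = 0.05·0.25^1 = 0.05·0.25 = 0.0125

0.0125


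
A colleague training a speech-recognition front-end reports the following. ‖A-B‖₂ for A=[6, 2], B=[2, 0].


d = √((6-2)² + (2-0)²)
  = √(16 + 4)
  = √20 = 4.4721

4.4721


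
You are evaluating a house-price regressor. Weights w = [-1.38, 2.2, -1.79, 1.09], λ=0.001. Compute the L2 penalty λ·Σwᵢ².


‖w‖₂² = (-1.38)² + (2.2)² + (-1.79)² + (1.09)²
     = 1.9044 + 4.84 + 3.2041 + 1.1881
     = 11.1366
λ·‖w‖₂² = 0.001·11.1366 = 0.011137

0.011137


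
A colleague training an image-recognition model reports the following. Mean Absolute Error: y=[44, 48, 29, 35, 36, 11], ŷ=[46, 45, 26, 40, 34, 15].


Absolute errors: |44-46|=2, |48-45|=3, |29-26|=3, |35-40|=5, |36-34|=2, |11-15|=4
Sum = 19
MAE = 19/6 = 19/6

19/6


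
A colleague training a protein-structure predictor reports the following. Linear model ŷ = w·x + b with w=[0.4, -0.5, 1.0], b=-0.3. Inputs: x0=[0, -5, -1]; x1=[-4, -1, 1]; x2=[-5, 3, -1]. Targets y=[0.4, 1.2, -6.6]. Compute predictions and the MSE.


ŷ0 = (0.4)·(0) + (-0.5)·(-5) + (1.0)·(-1) - 0.3 = 1.2
ŷ1 = (0.4)·(-4) + (-0.5)·(-1) + (1.0)·(1) - 0.3 = -0.4
ŷ2 = (0.4)·(-5) + (-0.5)·(3) + (1.0)·(-1) - 0.3 = -4.8
errors² = [0.64, 2.56, 3.24]
MSE = 6.4400/3 = 2.1467

2.1467


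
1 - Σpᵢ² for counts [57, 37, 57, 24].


Probabilities: [57/175, 37/175, 57/175, 24/175] ≈ [0.3257, 0.2114, 0.3257, 0.1371]
Σpᵢ² = (3249 + 1369 + 3249 + 576)/175² = 8443/30625
Gini = 1 - Σpᵢ² = 1 - 8443/30625 = 0.7243

0.7243


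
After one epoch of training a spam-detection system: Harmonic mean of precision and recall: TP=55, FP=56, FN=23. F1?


Precision = 55/111 = 0.4955
Recall = 55/78 = 0.7051
F1 = 2·P·R/(P+R) = 2·TP/(2·TP+FP+FN) = 110/(110+56+23) = 110/189 = 0.582

0.582


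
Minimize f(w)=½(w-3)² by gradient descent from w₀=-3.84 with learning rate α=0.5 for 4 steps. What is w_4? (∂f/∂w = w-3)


step 1: grad = -3.84-3 = -6.84; w = -3.84 - 0.5·(-6.84) = -0.42
step 2: grad = -0.42-3 = -3.42; w = -0.42 - 0.5·(-3.42) = 1.29
step 3: grad = 1.29-3 = -1.71; w = 1.29 - 0.5·(-1.71) = 2.145
step 4: grad = 2.145-3 = -0.855; w = 2.145 - 0.5·(-0.855) = 2.5725

2.5725


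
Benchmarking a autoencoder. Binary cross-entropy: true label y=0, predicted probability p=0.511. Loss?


BCE = -[y·ln(p) + (1-y)·ln(1-p)]
= -0 - 1·ln(1-0.511)
= -ln(0.489) = 0.7154

0.7154


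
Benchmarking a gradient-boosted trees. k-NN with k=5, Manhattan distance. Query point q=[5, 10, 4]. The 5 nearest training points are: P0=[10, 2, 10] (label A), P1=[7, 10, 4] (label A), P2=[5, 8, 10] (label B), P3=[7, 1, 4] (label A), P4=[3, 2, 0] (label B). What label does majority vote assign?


d(q,P0) = 19  (label A)
d(q,P1) = 2  (label A)
d(q,P2) = 8  (label B)
d(q,P3) = 11  (label A)
d(q,P4) = 14  (label B)
Votes: A=3, B=2
Majority → A

A


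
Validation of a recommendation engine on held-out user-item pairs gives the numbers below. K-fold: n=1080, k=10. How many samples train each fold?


Fold size = 1080/10 = 108
Training per fold = 1080 - 108 = 972

972


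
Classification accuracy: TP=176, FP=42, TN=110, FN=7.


Accuracy = (TP+TN)/(TP+TN+FP+FN)
= (176+110)/(335)
= 286/335 = 85.37%

85.37%


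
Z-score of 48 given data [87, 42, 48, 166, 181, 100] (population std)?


μ = 104, σ = 53.3198
z = (48 - 104)/53.3198 = -1.0503

-1.0503


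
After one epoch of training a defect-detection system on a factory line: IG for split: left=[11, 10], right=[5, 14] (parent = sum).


Parent = [16, 24], H_parent = 0.971
H_left = 0.9984 (n=21), H_right = 0.8315 (n=19)
H_children = (21/40)·0.9984 + (19/40)·0.8315 = 0.9191
IG = 0.971 - 0.9191 = 0.0519

0.0519


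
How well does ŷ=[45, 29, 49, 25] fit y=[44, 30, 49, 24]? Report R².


ȳ = 36.75
SS_res = Σ(y-ŷ)² = 3
SS_tot = Σ(y-ȳ)² = 410.75
R² = 1 - SS_res/SS_tot = 1 - 0.0073 = 0.9927

0.9927


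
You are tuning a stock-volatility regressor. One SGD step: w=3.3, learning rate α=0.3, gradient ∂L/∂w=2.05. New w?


w_new = w - α·∇
= 3.3 - 0.3·2.05
= 3.3 - 0.615
= 2.685

2.685


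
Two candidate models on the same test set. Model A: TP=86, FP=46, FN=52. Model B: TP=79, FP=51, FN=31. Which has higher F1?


Model A: P=86/132=0.6515, R=86/138=0.6232, F1=2PR/(P+R)=2TP/(2TP+FP+FN)=172/270=0.637
Model B: P=79/130=0.6077, R=79/110=0.7182, F1=2PR/(P+R)=2TP/(2TP+FP+FN)=158/240=0.6583
0.637 < 0.6583 → Model B

Model B


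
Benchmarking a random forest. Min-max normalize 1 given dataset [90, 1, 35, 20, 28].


min=1, max=90
(1-1)/(90-1) = 0/89 = 0.0

0.0


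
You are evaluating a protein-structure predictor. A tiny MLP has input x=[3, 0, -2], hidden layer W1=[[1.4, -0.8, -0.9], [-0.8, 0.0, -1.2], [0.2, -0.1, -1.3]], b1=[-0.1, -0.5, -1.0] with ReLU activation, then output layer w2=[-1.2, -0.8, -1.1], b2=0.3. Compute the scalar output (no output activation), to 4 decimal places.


z1[0] = (1.4)·(3) + (-0.8)·(0) + (-0.9)·(-2) - 0.1 = 5.9
z1[1] = (-0.8)·(3) + (0.0)·(0) + (-1.2)·(-2) - 0.5 = -0.5
z1[2] = (0.2)·(3) + (-0.1)·(0) + (-1.3)·(-2) - 1.0 = 2.2
h = ReLU(z1) = [5.9, 0.0, 2.2]
output = (-1.2)·(5.9) + (-0.8)·(0.0) + (-1.1)·(2.2) + 0.3 = -9.2

-9.2


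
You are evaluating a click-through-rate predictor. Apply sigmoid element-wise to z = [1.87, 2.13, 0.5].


σ(1.87) = 1/(1+e^-1.87) = 0.8665
σ(2.13) = 1/(1+e^-2.13) = 0.8938
σ(0.5) = 1/(1+e^-0.5) = 0.6225
result = [0.8665, 0.8938, 0.6225]

[0.8665, 0.8938, 0.6225]


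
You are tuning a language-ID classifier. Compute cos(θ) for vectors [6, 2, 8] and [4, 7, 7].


A·B = 6·4 + 2·7 + 8·7 = 94
‖A‖ = √104 = 10.198, ‖B‖ = √114 = 10.6771
cos = 94/(√104·√114) = 94/√11856 = 0.8633

0.8633


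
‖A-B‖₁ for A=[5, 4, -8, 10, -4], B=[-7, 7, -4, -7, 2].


d = |5+ 7| + |4-7| + |-8+ 4| + |10+ 7| + |-4-2|
  = 12 + 3 + 4 + 17 + 6
  = 42

42


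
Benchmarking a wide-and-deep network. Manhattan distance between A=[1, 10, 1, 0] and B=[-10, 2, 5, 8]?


d = |1+ 10| + |10-2| + |1-5| + |0-8|
  = 11 + 8 + 4 + 8
  = 31

31


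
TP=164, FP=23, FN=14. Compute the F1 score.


Precision = 164/187 = 0.877
Recall = 164/178 = 0.9213
F1 = 2·P·R/(P+R) = 2·TP/(2·TP+FP+FN) = 328/(328+23+14) = 328/365 = 0.8986

0.8986


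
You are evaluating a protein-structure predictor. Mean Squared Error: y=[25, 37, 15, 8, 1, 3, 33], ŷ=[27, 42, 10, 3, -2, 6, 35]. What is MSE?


Squared errors: (25-27)²=4, (37-42)²=25, (15-10)²=25, (8-3)²=25, (1+ 2)²=9, (3-6)²=9, (33-35)²=4
Sum = 101
MSE = 101/7 = 101/7

101/7


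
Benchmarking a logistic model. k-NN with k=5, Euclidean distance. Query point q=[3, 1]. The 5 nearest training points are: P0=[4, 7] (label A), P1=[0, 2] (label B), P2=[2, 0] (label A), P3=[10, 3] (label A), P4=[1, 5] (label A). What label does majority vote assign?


d(q,P0) = 6.0828  (label A)
d(q,P1) = 3.1623  (label B)
d(q,P2) = 1.4142  (label A)
d(q,P3) = 7.2801  (label A)
d(q,P4) = 4.4721  (label A)
Votes: A=4, B=1
Majority → A

A


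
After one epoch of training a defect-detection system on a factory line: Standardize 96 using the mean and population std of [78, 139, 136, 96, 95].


μ = 108.8, σ = 24.3097
z = (96 - 108.8)/24.3097 = -0.5265

-0.5265


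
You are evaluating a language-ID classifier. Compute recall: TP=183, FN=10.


Recall = TP/(TP+FN)
= 183/(183+10)
= 183/193 = 94.82%

94.82%


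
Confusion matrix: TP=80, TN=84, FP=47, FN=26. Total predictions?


Total = TP + TN + FP + FN
= 80 + 84 + 47 + 26
= 237
(Predicted positive: 127, predicted negative: 110)

237


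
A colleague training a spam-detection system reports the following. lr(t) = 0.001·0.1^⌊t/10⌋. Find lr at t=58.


n_drops = ⌊58/10⌋ = 5
lr = 0.001·0.1^5 = 0.001·0.00001 = 0.00000001

0.00000001


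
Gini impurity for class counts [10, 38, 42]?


Probabilities: [10/90, 38/90, 42/90] ≈ [0.1111, 0.4222, 0.4667]
Σpᵢ² = (100 + 1444 + 1764)/90² = 3308/8100
Gini = 1 - Σpᵢ² = 1 - 3308/8100 = 0.5916

0.5916


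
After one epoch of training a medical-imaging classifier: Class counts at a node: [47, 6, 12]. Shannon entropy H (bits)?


Probabilities: [47/65, 6/65, 12/65] ≈ [0.7231, 0.0923, 0.1846]
H = -((47/65)·log₂(47/65) + (6/65)·log₂(6/65) + (12/65)·log₂(12/65))
  = 1.1055 bits

1.1055 bits


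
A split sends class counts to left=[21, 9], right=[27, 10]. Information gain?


Parent = [48, 19], H_parent = 0.8603
H_left = 0.8813 (n=30), H_right = 0.8419 (n=37)
H_children = (30/67)·0.8813 + (37/67)·0.8419 = 0.8595
IG = 0.8603 - 0.8595 = 0.0008

0.0008


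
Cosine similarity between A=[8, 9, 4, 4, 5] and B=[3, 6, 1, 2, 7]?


A·B = 8·3 + 9·6 + 4·1 + 4·2 + 5·7 = 125
‖A‖ = √202 = 14.2127, ‖B‖ = √99 = 9.9499
cos = 125/(√202·√99) = 125/√19998 = 0.8839

0.8839


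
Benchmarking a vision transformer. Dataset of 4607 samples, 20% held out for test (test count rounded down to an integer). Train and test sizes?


Test = ⌊4607·20/100⌋ = 921
Train = 4607 - 921 = 3686

Train: 3686, Test: 921


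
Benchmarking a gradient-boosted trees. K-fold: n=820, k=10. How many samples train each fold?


Fold size = 820/10 = 82
Training per fold = 820 - 82 = 738

738


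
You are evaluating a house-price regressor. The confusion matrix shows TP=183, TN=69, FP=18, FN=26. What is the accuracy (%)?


Accuracy = (TP+TN)/(TP+TN+FP+FN)
= (183+69)/(296)
= 252/296 = 85.14%

85.14%


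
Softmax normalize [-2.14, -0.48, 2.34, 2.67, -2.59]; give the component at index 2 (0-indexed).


Exponentials: e^-2.14=0.1177, e^-0.48=0.6188, e^2.34=10.3812, e^2.67=14.44, e^-2.59=0.075
Sum = 25.6327
Softmax = [0.0046, 0.0241, 0.405, 0.5633, 0.0029]
p[2] = 10.3812/25.6327 = 0.405

0.405


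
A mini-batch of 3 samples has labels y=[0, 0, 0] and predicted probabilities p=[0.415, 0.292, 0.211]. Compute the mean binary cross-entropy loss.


L[0] = -ln(1-0.415) = -ln(0.585) = 0.5361
L[1] = -ln(1-0.292) = -ln(0.708) = 0.3453
L[2] = -ln(1-0.211) = -ln(0.789) = 0.237
mean = (0.5361 + 0.3453 + 0.237)/3 = 0.3728

0.3728


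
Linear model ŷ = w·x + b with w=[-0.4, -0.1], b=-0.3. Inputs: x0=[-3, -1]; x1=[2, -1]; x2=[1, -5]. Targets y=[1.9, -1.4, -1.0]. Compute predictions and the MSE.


ŷ0 = (-0.4)·(-3) + (-0.1)·(-1) - 0.3 = 1.0
ŷ1 = (-0.4)·(2) + (-0.1)·(-1) - 0.3 = -1.0
ŷ2 = (-0.4)·(1) + (-0.1)·(-5) - 0.3 = -0.2
errors² = [0.81, 0.16, 0.64]
MSE = 1.6100/3 = 0.5367

0.5367


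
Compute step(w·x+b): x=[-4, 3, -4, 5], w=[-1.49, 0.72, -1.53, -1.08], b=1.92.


z = (-4)·(-1.49) + (3)·(0.72) + (-4)·(-1.53) + (5)·(-1.08) + 1.92
  = 10.76
step(z) = 1 (z≥0)

1


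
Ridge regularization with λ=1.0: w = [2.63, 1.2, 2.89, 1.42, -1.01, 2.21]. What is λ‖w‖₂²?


‖w‖₂² = (2.63)² + (1.2)² + (2.89)² + (1.42)² + (-1.01)² + (2.21)²
     = 6.9169 + 1.44 + 8.3521 + 2.0164 + 1.0201 + 4.8841
     = 24.6296
λ·‖w‖₂² = 1.0·24.6296 = 24.6296

24.6296


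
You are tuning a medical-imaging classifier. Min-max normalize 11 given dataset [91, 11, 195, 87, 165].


min=11, max=195
(11-11)/(195-11) = 0/184 = 0.0

0.0


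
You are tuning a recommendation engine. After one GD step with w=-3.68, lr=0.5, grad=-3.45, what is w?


w_new = w - α·∇
= -3.68 - 0.5·-3.45
= -3.68 + 1.725
= -1.955

-1.955


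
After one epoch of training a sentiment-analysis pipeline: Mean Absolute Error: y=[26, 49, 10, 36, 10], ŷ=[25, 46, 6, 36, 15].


Absolute errors: |26-25|=1, |49-46|=3, |10-6|=4, |36-36|=0, |10-15|=5
Sum = 13
MAE = 13/5 = 13/5

13/5


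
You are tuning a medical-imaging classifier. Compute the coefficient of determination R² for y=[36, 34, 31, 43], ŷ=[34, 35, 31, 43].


ȳ = 36
SS_res = Σ(y-ŷ)² = 5
SS_tot = Σ(y-ȳ)² = 78
R² = 1 - SS_res/SS_tot = 1 - 0.0641 = 0.9359

0.9359


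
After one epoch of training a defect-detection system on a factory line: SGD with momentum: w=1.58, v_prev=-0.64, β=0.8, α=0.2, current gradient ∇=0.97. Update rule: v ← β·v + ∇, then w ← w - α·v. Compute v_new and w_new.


v_new = 0.8·-0.64 + 0.97 = -0.512 + 0.97 = 0.458
w_new = 1.58 - 0.2·0.458 = 1.58 - 0.0916 = 1.4884

v_new=0.458, w_new=1.4884


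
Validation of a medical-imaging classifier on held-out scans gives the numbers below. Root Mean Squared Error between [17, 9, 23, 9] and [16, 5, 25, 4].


MSE = 46/4 = 11.5
RMSE = √(46/4) = 3.3912

3.3912


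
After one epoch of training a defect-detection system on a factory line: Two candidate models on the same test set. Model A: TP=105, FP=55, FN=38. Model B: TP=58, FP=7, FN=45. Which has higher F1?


Model A: P=105/160=0.6562, R=105/143=0.7343, F1=2PR/(P+R)=2TP/(2TP+FP+FN)=210/303=0.6931
Model B: P=58/65=0.8923, R=58/103=0.5631, F1=2PR/(P+R)=2TP/(2TP+FP+FN)=116/168=0.6905
0.6931 > 0.6905 → Model A

Model A


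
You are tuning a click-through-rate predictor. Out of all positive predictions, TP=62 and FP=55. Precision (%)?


Precision = TP/(TP+FP)
= 62/(62+55)
= 62/117 = 52.99%

52.99%


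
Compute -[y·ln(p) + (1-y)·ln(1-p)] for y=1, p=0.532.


BCE = -[y·ln(p) + (1-y)·ln(1-p)]
= -1·ln(0.532) - 0
= -ln(0.532) = 0.6311

0.6311


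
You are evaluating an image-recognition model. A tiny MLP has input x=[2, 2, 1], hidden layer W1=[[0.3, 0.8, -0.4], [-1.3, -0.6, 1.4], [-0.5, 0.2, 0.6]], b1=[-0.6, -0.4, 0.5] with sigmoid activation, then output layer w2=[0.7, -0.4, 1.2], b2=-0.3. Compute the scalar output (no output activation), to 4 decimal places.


z1[0] = (0.3)·(2) + (0.8)·(2) + (-0.4)·(1) - 0.6 = 1.2
z1[1] = (-1.3)·(2) + (-0.6)·(2) + (1.4)·(1) - 0.4 = -2.8
z1[2] = (-0.5)·(2) + (0.2)·(2) + (0.6)·(1) + 0.5 = 0.5
h = sigmoid(z1) = [0.7685, 0.0573, 0.6225]
output = (0.7)·(0.7685) + (-0.4)·(0.0573) + (1.2)·(0.6225) - 0.3 = 0.962

0.962


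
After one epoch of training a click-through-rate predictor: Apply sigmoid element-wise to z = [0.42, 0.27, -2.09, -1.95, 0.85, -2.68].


σ(0.42) = 1/(1+e^-0.42) = 0.6035
σ(0.27) = 1/(1+e^-0.27) = 0.5671
σ(-2.09) = 1/(1+e^2.09) = 0.1101
σ(-1.95) = 1/(1+e^1.95) = 0.1246
σ(0.85) = 1/(1+e^-0.85) = 0.7006
σ(-2.68) = 1/(1+e^2.68) = 0.0642
result = [0.6035, 0.5671, 0.1101, 0.1246, 0.7006, 0.0642]

[0.6035, 0.5671, 0.1101, 0.1246, 0.7006, 0.0642]


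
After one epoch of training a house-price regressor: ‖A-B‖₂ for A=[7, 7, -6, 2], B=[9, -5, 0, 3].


d = √((7-9)² + (7+ 5)² + (-6-0)² + (2-3)²)
  = √(4 + 144 + 36 + 1)
  = √185 = 13.6015

13.6015


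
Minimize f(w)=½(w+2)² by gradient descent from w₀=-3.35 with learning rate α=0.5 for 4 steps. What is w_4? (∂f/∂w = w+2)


step 1: grad = -3.35+2 = -1.35; w = -3.35 - 0.5·(-1.35) = -2.675
step 2: grad = -2.675+2 = -0.675; w = -2.675 - 0.5·(-0.675) = -2.3375
step 3: grad = -2.3375+2 = -0.3375; w = -2.3375 - 0.5·(-0.3375) = -2.16875
step 4: grad = -2.16875+2 = -0.16875; w = -2.16875 - 0.5·(-0.16875) = -2.084375

-2.084375


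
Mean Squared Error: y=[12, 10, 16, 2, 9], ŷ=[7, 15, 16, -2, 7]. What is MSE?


Squared errors: (12-7)²=25, (10-15)²=25, (16-16)²=0, (2+ 2)²=16, (9-7)²=4
Sum = 70
MSE = 70/5 = 14

14


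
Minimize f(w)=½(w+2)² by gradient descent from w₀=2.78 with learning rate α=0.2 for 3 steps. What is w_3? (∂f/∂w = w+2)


step 1: grad = 2.78+2 = 4.78; w = 2.78 - 0.2·(4.78) = 1.824
step 2: grad = 1.824+2 = 3.824; w = 1.824 - 0.2·(3.824) = 1.0592
step 3: grad = 1.0592+2 = 3.0592; w = 1.0592 - 0.2·(3.0592) = 0.44736

0.44736


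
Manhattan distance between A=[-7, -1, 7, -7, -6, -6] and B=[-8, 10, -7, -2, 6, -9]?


d = |-7+ 8| + |-1-10| + |7+ 7| + |-7+ 2| + |-6-6| + |-6+ 9|
  = 1 + 11 + 14 + 5 + 12 + 3
  = 46

46


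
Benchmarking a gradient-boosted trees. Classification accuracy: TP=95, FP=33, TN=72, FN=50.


Accuracy = (TP+TN)/(TP+TN+FP+FN)
= (95+72)/(250)
= 167/250 = 66.8%

66.8%


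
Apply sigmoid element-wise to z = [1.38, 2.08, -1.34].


σ(1.38) = 1/(1+e^-1.38) = 0.799
σ(2.08) = 1/(1+e^-2.08) = 0.8889
σ(-1.34) = 1/(1+e^1.34) = 0.2075
result = [0.799, 0.8889, 0.2075]

[0.799, 0.8889, 0.2075]


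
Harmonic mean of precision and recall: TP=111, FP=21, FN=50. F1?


Precision = 111/132 = 0.8409
Recall = 111/161 = 0.6894
F1 = 2·P·R/(P+R) = 2·TP/(2·TP+FP+FN) = 222/(222+21+50) = 222/293 = 0.7577

0.7577


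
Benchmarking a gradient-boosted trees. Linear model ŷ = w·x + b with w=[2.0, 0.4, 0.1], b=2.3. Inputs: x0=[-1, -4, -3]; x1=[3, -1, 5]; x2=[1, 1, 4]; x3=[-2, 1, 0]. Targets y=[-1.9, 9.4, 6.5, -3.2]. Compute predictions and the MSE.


ŷ0 = (2.0)·(-1) + (0.4)·(-4) + (0.1)·(-3) + 2.3 = -1.6
ŷ1 = (2.0)·(3) + (0.4)·(-1) + (0.1)·(5) + 2.3 = 8.4
ŷ2 = (2.0)·(1) + (0.4)·(1) + (0.1)·(4) + 2.3 = 5.1
ŷ3 = (2.0)·(-2) + (0.4)·(1) + (0.1)·(0) + 2.3 = -1.3
errors² = [0.09, 1.0, 1.96, 3.61]
MSE = 6.6600/4 = 1.665

1.665


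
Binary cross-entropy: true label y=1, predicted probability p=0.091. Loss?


BCE = -[y·ln(p) + (1-y)·ln(1-p)]
= -1·ln(0.091) - 0
= -ln(0.091) = 2.3969

2.3969


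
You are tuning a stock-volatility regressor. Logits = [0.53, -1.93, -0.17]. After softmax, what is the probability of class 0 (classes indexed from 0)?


Exponentials: e^0.53=1.6989, e^-1.93=0.1451, e^-0.17=0.8437
Sum = 2.6877
Softmax = [0.6321, 0.054, 0.3139]
p[0] = 1.6989/2.6877 = 0.6321

0.6321


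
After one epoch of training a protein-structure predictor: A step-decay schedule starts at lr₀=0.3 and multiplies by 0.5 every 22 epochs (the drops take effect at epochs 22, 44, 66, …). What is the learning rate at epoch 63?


n_drops = ⌊63/22⌋ = 2
lr = 0.3·0.5^2 = 0.3·0.25 = 0.075

0.075


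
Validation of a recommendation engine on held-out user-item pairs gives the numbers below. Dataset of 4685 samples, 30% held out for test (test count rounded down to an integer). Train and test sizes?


Test = ⌊4685·30/100⌋ = 1405
Train = 4685 - 1405 = 3280

Train: 3280, Test: 1405


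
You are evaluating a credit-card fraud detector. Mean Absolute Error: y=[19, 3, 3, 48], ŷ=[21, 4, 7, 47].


Absolute errors: |19-21|=2, |3-4|=1, |3-7|=4, |48-47|=1
Sum = 8
MAE = 8/4 = 2

2


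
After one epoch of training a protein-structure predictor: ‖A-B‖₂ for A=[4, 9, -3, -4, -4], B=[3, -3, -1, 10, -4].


d = √((4-3)² + (9+ 3)² + (-3+ 1)² + (-4-10)² + (-4+ 4)²)
  = √(1 + 144 + 4 + 196 + 0)
  = √345 = 18.5742

18.5742


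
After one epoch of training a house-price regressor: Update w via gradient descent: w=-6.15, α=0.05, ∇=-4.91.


w_new = w - α·∇
= -6.15 - 0.05·-4.91
= -6.15 + 0.2455
= -5.9045

-5.9045


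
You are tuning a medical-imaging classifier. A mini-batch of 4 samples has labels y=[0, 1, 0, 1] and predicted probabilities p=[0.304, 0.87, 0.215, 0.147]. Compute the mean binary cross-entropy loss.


L[0] = -ln(1-0.304) = -ln(0.696) = 0.3624
L[1] = -ln(0.87) = 0.1393
L[2] = -ln(1-0.215) = -ln(0.785) = 0.2421
L[3] = -ln(0.147) = 1.9173
mean = (0.3624 + 0.1393 + 0.2421 + 1.9173)/4 = 0.6653

0.6653


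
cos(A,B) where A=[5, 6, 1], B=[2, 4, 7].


A·B = 5·2 + 6·4 + 1·7 = 41
‖A‖ = √62 = 7.874, ‖B‖ = √69 = 8.3066
cos = 41/(√62·√69) = 41/√4278 = 0.6268

0.6268


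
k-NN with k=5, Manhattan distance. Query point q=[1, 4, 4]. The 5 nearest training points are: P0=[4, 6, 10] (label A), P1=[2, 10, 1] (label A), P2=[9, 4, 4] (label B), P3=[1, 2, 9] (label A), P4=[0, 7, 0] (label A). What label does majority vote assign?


d(q,P0) = 11  (label A)
d(q,P1) = 10  (label A)
d(q,P2) = 8  (label B)
d(q,P3) = 7  (label A)
d(q,P4) = 8  (label A)
Votes: A=4, B=1
Majority → A

A


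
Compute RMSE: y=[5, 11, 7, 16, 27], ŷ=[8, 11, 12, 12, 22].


MSE = 75/5 = 15
RMSE = √(75/5) = 3.873

3.873


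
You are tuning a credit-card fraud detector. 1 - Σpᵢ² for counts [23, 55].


Probabilities: [23/78, 55/78] ≈ [0.2949, 0.7051]
Σpᵢ² = (529 + 3025)/78² = 3554/6084
Gini = 1 - Σpᵢ² = 1 - 3554/6084 = 0.4158

0.4158
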